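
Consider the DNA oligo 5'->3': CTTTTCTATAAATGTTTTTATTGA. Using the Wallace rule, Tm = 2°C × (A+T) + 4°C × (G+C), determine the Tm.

56°C

Base counts: G=2, T=14, A=6, C=2
So N_AT = 20 and N_GC = 4.
Tm = 4·4 + 2·20 = 16 + 40 = 56°C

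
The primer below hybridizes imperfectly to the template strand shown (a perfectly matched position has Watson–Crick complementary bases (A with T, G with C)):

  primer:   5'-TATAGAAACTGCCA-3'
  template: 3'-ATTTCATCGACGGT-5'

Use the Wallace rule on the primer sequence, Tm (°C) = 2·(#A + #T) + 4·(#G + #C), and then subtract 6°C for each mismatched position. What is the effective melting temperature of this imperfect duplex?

20°C

Primer base counts: A=6, T=3, G=2, C=3 → A+T=9, G+C=5
Perfect-match Tm = 2(9) + 4(5) = 18 + 20 = 38°C
Mismatches (positions where the bases are not complementary): 3 (at positions 3, 6, 8)
Effective Tm = 38 − 3×6 = 38 − 18 = 20°C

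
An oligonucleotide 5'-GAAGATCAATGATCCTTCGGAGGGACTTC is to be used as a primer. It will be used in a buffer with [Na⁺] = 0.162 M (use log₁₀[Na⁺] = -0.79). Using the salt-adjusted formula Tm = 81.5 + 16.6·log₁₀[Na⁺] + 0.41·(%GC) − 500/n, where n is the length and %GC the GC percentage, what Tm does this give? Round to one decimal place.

Length n = 29. A=8, C=6, T=7, G=8
G+C = 14, so %GC = 14/29 × 100 = 48.276%
Salt term: 16.6 × (-0.79) = -13.114
GC term: 0.41 × 48.276 = 19.793; length term: −500/29 = −17.241
Tm = 81.5 + (-13.114) + 19.793 − 17.241 = 70.938 → 70.9°C

70.9°C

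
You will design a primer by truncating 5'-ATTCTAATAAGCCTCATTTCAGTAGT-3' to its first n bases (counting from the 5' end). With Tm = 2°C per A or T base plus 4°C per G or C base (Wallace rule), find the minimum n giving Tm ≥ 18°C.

n = 8

First 7 bases: ATTCTAA → Tm = 16°C (< 18°C)
First 8 bases: ATTCTAAT → Tm = 18°C (≥ 18°C)
Each additional base adds 2°C (A/T) or 4°C (G/C), so Tm is non-decreasing in n; n = 8 is the first length to reach 18°C.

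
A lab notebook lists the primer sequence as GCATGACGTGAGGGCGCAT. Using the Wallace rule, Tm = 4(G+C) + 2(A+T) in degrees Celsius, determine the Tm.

G=8, T=3, C=4, A=4
AT pairs contribute 7, GC pairs contribute 12.
Tm = 2(7) + 4(12) = 14 + 48 = 62°C

62°C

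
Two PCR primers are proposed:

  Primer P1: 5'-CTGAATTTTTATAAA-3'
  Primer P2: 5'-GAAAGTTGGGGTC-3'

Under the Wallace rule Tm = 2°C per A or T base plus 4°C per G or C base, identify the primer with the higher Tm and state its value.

Primer P1: A+T=13, G+C=2 → Tm = 2(13)+4(2) = 34°C
Primer P2: A+T=6, G+C=7 → Tm = 2(6)+4(7) = 40°C
34°C vs 40°C → primer P2 is higher.

Primer P2, 40°C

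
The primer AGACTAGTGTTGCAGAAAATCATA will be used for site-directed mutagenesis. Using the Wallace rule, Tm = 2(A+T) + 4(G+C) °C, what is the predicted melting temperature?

64°C

Counting bases: C=3, T=6, G=5, A=10
A+T = 16, G+C = 8
Tm = 4·8 + 2·16 = 32 + 32 = 64°C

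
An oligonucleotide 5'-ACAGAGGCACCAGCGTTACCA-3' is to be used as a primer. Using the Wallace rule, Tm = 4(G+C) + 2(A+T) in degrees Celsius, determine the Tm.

Scanning the sequence gives T=2, A=7, C=7, G=5.
So N_AT = 9 and N_GC = 12.
Tm = 4·12 + 2·9 = 48 + 18 = 66°C

66°C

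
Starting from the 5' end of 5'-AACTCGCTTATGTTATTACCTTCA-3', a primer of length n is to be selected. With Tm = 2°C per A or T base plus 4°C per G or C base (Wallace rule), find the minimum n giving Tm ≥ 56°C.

First 20 bases: AACTCGCTTATGTTATTACC → Tm = 54°C (< 56°C)
First 21 bases: AACTCGCTTATGTTATTACCT → Tm = 56°C (≥ 56°C)
Each additional base adds 2°C (A/T) or 4°C (G/C), so Tm is non-decreasing in n; n = 21 is the first length to reach 56°C.

n = 21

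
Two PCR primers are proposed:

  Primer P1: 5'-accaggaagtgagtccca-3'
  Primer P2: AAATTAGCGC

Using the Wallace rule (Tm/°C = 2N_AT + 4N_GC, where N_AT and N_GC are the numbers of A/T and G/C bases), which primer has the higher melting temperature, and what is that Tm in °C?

Primer P1: A+T=8, G+C=10 → Tm = 2(8)+4(10) = 56°C
Primer P2: A+T=6, G+C=4 → Tm = 2(6)+4(4) = 28°C
56°C vs 28°C → primer P1 is higher.

Primer P1, 56°C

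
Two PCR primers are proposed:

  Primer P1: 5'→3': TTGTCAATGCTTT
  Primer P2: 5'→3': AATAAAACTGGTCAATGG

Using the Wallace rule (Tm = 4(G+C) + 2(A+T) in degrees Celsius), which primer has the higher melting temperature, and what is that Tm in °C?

Primer P1: A+T=9, G+C=4 → Tm = 2(9)+4(4) = 34°C
Primer P2: A+T=12, G+C=6 → Tm = 2(12)+4(6) = 48°C
34°C vs 48°C → primer P2 is higher.

Primer P2, 48°C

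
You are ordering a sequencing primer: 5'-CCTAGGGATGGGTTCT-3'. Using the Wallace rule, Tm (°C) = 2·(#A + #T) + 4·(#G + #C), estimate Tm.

50°C

Base counts: G=6, C=3, A=2, T=5
A+T = 7, G+C = 9
Tm = 2×7 + 4×9 = 50°C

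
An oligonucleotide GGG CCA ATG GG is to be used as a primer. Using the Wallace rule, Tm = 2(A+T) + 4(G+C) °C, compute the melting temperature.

38°C

Counting bases: C=2, T=1, G=6, A=2
So N_AT = 3 and N_GC = 8.
Tm = 4·8 + 2·3 = 32 + 6 = 38°C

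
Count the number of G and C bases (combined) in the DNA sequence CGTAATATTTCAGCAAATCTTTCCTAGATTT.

C=6, T=13, G=3, A=9
Total G or C: 3 + 6 = 9

9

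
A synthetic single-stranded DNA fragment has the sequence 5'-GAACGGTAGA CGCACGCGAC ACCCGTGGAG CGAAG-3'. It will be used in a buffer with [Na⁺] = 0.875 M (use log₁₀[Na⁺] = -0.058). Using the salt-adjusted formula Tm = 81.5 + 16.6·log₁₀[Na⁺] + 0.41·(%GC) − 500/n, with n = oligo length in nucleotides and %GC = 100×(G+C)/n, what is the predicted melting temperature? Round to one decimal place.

93.2°C

Length n = 35. Base counts: G=13, A=10, T=2, C=10
G+C = 23, so %GC = 23/35 × 100 = 65.714%
Salt term: 16.6 × (-0.058) = -0.963
GC term: 0.41 × 65.714 = 26.943; length term: −500/35 = −14.286
Tm = 81.5 + (-0.963) + 26.943 − 14.286 = 93.194 → 93.2°C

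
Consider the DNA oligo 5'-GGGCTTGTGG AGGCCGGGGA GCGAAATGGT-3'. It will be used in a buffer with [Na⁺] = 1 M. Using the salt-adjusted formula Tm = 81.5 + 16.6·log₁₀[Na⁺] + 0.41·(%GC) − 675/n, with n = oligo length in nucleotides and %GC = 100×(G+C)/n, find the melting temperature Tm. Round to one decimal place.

Length n = 30. Counting bases: C=4, A=5, T=5, G=16
G+C = 20, so %GC = 20/30 × 100 = 66.667%
Salt term: 16.6 × (0) = 0
GC term: 0.41 × 66.667 = 27.333; length term: −675/30 = −22.5
Tm = 81.5 + (0) + 27.333 − 22.5 = 86.333 → 86.3°C

86.3°C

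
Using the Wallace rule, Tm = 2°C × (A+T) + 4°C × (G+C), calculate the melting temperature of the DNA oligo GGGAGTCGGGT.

Scanning the sequence gives G=7, T=2, C=1, A=1.
So N_AT = 3 and N_GC = 8.
Tm = 4·8 + 2·3 = 32 + 6 = 38°C

38°C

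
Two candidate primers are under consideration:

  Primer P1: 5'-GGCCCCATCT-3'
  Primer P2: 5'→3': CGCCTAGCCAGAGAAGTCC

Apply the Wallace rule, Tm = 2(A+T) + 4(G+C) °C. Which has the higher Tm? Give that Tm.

Primer P2, 62°C

Primer P1: A+T=3, G+C=7 → Tm = 2(3)+4(7) = 34°C
Primer P2: A+T=7, G+C=12 → Tm = 2(7)+4(12) = 62°C
34°C vs 62°C → primer P2 is higher.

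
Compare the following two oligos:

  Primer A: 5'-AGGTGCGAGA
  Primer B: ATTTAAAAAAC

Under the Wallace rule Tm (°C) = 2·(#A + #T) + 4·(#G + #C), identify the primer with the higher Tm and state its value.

Primer A: A+T=4, G+C=6 → Tm = 2(4)+4(6) = 32°C
Primer B: A+T=10, G+C=1 → Tm = 2(10)+4(1) = 24°C
32°C vs 24°C → primer A is higher.

Primer A, 32°C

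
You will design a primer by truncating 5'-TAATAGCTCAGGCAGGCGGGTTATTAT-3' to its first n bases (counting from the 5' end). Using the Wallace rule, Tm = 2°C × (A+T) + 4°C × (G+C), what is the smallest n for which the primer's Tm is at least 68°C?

n = 22

First 21 bases: TAATAGCTCAGGCAGGCGGGT → Tm = 66°C (< 68°C)
First 22 bases: TAATAGCTCAGGCAGGCGGGTT → Tm = 68°C (≥ 68°C)
Since every base adds ≥2°C, Tm only increases with n, so the threshold is first crossed at n = 22.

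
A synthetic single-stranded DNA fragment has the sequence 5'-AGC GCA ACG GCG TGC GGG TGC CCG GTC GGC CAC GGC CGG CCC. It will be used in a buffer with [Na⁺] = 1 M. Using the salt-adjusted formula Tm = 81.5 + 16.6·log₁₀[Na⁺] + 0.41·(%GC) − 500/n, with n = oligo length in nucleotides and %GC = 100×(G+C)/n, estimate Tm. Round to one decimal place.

Length n = 42. G=18, A=4, C=17, T=3
G+C = 35, so %GC = 35/42 × 100 = 83.333%
Salt term: 16.6 × (0) = 0
GC term: 0.41 × 83.333 = 34.167; length term: −500/42 = −11.905
Tm = 81.5 + (0) + 34.167 − 11.905 = 103.762 → 103.8°C

103.8°C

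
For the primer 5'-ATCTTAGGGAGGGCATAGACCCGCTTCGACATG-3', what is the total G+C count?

Counting bases: A=8, C=8, T=7, G=10
G+C = 10 + 8 = 18

18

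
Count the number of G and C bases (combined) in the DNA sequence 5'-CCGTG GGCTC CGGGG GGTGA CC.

Base counts: T=3, C=7, A=1, G=11
Total G or C: 11 + 7 = 18

18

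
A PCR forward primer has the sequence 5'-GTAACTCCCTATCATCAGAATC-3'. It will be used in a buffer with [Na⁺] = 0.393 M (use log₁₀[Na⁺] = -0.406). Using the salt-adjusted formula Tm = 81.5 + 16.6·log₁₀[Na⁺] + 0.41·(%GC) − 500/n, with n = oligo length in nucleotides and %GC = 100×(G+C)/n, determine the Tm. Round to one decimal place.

Length n = 22. Base counts: G=2, T=6, A=7, C=7
G+C = 9, so %GC = 9/22 × 100 = 40.909%
Salt term: 16.6 × (-0.406) = -6.74
GC term: 0.41 × 40.909 = 16.773; length term: −500/22 = −22.727
Tm = 81.5 + (-6.74) + 16.773 − 22.727 = 68.806 → 68.8°C

68.8°C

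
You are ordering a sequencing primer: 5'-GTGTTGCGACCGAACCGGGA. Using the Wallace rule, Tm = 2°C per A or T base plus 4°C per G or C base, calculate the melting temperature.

Scanning the sequence gives G=8, T=3, A=4, C=5.
So N_AT = 7 and N_GC = 13.
Tm = 2(7) + 4(13) = 14 + 52 = 66°C

66°C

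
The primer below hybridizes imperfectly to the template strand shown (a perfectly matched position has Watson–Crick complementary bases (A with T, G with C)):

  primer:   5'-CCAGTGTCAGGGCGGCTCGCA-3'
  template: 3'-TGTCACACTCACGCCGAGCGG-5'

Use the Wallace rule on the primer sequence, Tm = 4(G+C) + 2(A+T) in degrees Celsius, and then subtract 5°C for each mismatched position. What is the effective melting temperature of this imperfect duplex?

Primer base counts: A=3, T=3, G=8, C=7 → A+T=6, G+C=15
Perfect-match Tm = 2(6) + 4(15) = 12 + 60 = 72°C
Mismatches (positions where the bases are not complementary): 4 (at positions 1, 8, 11, 21)
Effective Tm = 72 − 4×5 = 72 − 20 = 52°C

52°C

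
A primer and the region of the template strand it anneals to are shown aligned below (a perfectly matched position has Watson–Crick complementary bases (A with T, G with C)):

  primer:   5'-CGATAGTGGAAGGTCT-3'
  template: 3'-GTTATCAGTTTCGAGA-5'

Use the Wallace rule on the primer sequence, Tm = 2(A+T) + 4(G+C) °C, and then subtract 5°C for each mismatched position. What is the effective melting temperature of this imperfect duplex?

Primer base counts: A=4, T=4, G=6, C=2 → A+T=8, G+C=8
Perfect-match Tm = 2(8) + 4(8) = 16 + 32 = 48°C
Mismatches (positions where the bases are not complementary): 4 (at positions 2, 8, 9, 13)
Effective Tm = 48 − 4×5 = 48 − 20 = 28°C

28°C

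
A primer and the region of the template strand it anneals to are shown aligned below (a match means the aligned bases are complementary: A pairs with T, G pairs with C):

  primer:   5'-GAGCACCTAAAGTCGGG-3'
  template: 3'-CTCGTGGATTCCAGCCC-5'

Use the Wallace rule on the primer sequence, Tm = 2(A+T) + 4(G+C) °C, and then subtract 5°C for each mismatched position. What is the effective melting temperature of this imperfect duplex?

Primer base counts: A=5, T=2, G=6, C=4 → A+T=7, G+C=10
Perfect-match Tm = 2(7) + 4(10) = 14 + 40 = 54°C
Mismatches (positions where the bases are not complementary): 1 (at position 11)
Effective Tm = 54 − 1×5 = 54 − 5 = 49°C

49°C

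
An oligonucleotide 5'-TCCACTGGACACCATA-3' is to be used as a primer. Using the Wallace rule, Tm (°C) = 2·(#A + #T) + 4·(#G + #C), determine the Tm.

Counting bases: G=2, T=3, C=6, A=5
A+T = 8, G+C = 8
Tm = 4·8 + 2·8 = 32 + 16 = 48°C

48°C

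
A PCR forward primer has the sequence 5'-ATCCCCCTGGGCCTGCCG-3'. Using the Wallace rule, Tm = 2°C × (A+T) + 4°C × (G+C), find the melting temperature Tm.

Counting bases: C=9, G=5, T=3, A=1
So N_AT = 4 and N_GC = 14.
Tm = 2×4 + 4×14 = 64°C

64°C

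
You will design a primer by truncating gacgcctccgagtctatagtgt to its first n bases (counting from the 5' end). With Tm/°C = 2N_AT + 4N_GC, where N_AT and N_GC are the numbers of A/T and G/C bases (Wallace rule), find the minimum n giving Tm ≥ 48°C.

First 13 bases: GACGCCTCCGAGT → Tm = 44°C (< 48°C)
First 14 bases: GACGCCTCCGAGTC → Tm = 48°C (≥ 48°C)
Each additional base adds 2°C (A/T) or 4°C (G/C), so Tm is non-decreasing in n; n = 14 is the first length to reach 48°C.

n = 14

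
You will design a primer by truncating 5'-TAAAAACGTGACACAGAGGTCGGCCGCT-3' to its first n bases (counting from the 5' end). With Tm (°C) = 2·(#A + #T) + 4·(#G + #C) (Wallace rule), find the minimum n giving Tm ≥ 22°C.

First 8 bases: TAAAAACG → Tm = 20°C (< 22°C)
First 9 bases: TAAAAACGT → Tm = 22°C (≥ 22°C)
Each additional base adds 2°C (A/T) or 4°C (G/C), so Tm is non-decreasing in n; n = 9 is the first length to reach 22°C.

n = 9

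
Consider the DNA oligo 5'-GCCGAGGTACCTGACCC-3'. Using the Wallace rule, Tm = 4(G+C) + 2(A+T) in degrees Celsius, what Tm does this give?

Counting bases: G=5, C=7, T=2, A=3
AT pairs contribute 5, GC pairs contribute 12.
Tm = 2(5) + 4(12) = 10 + 48 = 58°C

58°C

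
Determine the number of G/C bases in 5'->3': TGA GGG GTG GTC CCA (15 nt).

G=7, T=3, C=3, A=2
Total G or C: 7 + 3 = 10

10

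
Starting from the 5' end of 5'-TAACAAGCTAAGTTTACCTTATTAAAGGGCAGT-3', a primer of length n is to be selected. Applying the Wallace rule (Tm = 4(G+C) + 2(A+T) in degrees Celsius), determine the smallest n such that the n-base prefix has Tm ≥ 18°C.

First 6 bases: TAACAA → Tm = 14°C (< 18°C)
First 7 bases: TAACAAG → Tm = 18°C (≥ 18°C)
Since every base adds ≥2°C, Tm only increases with n, so the threshold is first crossed at n = 7.

n = 7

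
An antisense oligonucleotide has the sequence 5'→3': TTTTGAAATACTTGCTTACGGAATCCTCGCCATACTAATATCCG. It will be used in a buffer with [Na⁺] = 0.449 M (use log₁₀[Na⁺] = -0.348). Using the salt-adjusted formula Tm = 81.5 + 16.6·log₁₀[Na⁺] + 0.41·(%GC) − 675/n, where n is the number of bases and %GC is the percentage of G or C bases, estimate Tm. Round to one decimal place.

76.2°C

Length n = 44. Base counts: T=15, C=11, G=6, A=12
G+C = 17, so %GC = 17/44 × 100 = 38.636%
Salt term: 16.6 × (-0.348) = -5.777
GC term: 0.41 × 38.636 = 15.841; length term: −675/44 = −15.341
Tm = 81.5 + (-5.777) + 15.841 − 15.341 = 76.223 → 76.2°C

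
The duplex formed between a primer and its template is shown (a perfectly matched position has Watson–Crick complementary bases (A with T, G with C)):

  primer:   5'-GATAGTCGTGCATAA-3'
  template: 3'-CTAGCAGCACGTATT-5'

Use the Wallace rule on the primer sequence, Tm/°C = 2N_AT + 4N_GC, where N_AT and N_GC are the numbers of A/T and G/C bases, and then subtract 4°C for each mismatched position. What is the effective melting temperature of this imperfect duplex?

Primer base counts: A=5, T=4, G=4, C=2 → A+T=9, G+C=6
Perfect-match Tm = 2(9) + 4(6) = 18 + 24 = 42°C
Mismatches (positions where the bases are not complementary): 1 (at position 4)
Effective Tm = 42 − 1×4 = 42 − 4 = 38°C

38°C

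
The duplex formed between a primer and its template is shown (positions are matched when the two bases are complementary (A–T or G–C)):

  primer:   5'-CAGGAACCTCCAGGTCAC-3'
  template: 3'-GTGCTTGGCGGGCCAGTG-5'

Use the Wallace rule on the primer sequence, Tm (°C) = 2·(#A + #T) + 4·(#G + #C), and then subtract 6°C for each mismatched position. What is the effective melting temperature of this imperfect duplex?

40°C

Primer base counts: A=5, T=2, G=4, C=7 → A+T=7, G+C=11
Perfect-match Tm = 2(7) + 4(11) = 14 + 44 = 58°C
Mismatches (positions where the bases are not complementary): 3 (at positions 3, 9, 12)
Effective Tm = 58 − 3×6 = 58 − 18 = 40°C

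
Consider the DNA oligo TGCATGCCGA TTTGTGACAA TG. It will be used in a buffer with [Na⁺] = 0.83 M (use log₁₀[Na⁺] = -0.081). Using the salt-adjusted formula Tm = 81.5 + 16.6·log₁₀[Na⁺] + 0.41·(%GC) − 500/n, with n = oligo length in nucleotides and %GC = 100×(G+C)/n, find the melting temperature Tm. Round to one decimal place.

76.1°C

Length n = 22. Base counts: G=6, C=4, T=7, A=5
G+C = 10, so %GC = 10/22 × 100 = 45.455%
Salt term: 16.6 × (-0.081) = -1.345
GC term: 0.41 × 45.455 = 18.637; length term: −500/22 = −22.727
Tm = 81.5 + (-1.345) + 18.637 − 22.727 = 76.065 → 76.1°C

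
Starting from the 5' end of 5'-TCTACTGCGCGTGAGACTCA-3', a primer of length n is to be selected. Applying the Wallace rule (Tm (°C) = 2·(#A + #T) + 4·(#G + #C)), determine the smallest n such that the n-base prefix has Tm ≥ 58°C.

n = 19

First 18 bases: TCTACTGCGCGTGAGACT → Tm = 56°C (< 58°C)
First 19 bases: TCTACTGCGCGTGAGACTC → Tm = 60°C (≥ 58°C)
Each additional base adds 2°C (A/T) or 4°C (G/C), so Tm is non-decreasing in n; n = 19 is the first length to reach 58°C.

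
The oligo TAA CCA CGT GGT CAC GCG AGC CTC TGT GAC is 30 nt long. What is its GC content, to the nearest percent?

Scanning the sequence gives A=6, C=10, T=6, G=8.
G+C = 8 + 10 = 18 out of 30 bases
%GC = 18/30 × 100 = 60% ≈ 60%

60%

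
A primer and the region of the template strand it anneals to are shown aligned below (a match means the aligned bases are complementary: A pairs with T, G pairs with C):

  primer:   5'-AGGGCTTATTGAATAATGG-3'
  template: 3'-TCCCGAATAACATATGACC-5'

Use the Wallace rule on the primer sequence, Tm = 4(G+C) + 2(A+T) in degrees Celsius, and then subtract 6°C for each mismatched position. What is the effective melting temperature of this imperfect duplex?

Primer base counts: A=6, T=6, G=6, C=1 → A+T=12, G+C=7
Perfect-match Tm = 2(12) + 4(7) = 24 + 28 = 52°C
Mismatches (positions where the bases are not complementary): 2 (at positions 12, 16)
Effective Tm = 52 − 2×6 = 52 − 12 = 40°C

40°C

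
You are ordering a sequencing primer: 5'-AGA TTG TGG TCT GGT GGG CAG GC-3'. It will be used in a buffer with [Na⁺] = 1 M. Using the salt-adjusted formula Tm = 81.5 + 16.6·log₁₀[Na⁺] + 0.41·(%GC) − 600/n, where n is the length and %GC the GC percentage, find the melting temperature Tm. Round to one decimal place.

80.4°C

Length n = 23. Base counts: G=11, T=6, A=3, C=3
G+C = 14, so %GC = 14/23 × 100 = 60.87%
Salt term: 16.6 × (0) = 0
GC term: 0.41 × 60.87 = 24.957; length term: −600/23 = −26.087
Tm = 81.5 + (0) + 24.957 − 26.087 = 80.37 → 80.4°C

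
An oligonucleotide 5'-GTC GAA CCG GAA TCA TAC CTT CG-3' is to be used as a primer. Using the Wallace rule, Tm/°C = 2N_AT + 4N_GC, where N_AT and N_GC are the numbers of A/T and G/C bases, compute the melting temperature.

70°C

Counting bases: C=7, G=5, A=6, T=5
A+T = 11, G+C = 12
Tm = 4·12 + 2·11 = 48 + 22 = 70°C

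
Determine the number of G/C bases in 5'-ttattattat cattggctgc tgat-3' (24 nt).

T=12, G=4, C=3, A=5
G+C = 4 + 3 = 7

7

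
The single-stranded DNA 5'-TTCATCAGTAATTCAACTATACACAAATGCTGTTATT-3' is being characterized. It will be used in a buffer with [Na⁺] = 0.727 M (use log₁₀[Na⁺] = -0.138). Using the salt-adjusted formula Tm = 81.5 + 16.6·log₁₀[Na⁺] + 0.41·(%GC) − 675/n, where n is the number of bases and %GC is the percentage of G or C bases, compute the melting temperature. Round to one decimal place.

Length n = 37. Scanning the sequence gives T=14, C=7, G=3, A=13.
G+C = 10, so %GC = 10/37 × 100 = 27.027%
Salt term: 16.6 × (-0.138) = -2.291
GC term: 0.41 × 27.027 = 11.081; length term: −675/37 = −18.243
Tm = 81.5 + (-2.291) + 11.081 − 18.243 = 72.047 → 72.0°C

72.0°C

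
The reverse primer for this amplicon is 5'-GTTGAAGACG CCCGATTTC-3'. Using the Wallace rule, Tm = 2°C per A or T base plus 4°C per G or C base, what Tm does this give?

58°C

Scanning the sequence gives C=5, G=5, T=5, A=4.
A+T = 9, G+C = 10
Tm = 4·10 + 2·9 = 40 + 18 = 58°C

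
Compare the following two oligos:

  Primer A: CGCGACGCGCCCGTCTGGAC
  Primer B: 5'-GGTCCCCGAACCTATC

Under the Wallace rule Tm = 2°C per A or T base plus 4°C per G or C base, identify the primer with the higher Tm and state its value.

Primer A, 72°C

Primer A: A+T=4, G+C=16 → Tm = 2(4)+4(16) = 72°C
Primer B: A+T=6, G+C=10 → Tm = 2(6)+4(10) = 52°C
72°C vs 52°C → primer A is higher.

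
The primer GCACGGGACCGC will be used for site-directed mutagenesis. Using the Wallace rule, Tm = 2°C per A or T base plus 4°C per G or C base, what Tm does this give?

44°C

C=5, A=2, T=0, G=5
A+T = 2, G+C = 10
Tm = 2×2 + 4×10 = 44°C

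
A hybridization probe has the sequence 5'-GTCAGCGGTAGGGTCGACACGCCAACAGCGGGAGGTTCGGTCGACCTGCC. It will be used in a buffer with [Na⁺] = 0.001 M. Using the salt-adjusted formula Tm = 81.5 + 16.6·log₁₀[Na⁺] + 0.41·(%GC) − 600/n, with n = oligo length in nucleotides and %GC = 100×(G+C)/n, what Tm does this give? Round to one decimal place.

Length n = 50. A=9, G=19, C=15, T=7
G+C = 34, so %GC = 34/50 × 100 = 68%
Salt term: 16.6 × (-3) = -49.8
GC term: 0.41 × 68 = 27.88; length term: −600/50 = −12
Tm = 81.5 + (-49.8) + 27.88 − 12 = 47.58 → 47.6°C

47.6°C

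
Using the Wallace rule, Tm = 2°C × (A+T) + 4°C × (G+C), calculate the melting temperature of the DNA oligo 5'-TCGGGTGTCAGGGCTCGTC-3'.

Scanning the sequence gives G=8, C=5, A=1, T=5.
AT pairs contribute 6, GC pairs contribute 13.
Tm = 2(6) + 4(13) = 12 + 52 = 64°C

64°C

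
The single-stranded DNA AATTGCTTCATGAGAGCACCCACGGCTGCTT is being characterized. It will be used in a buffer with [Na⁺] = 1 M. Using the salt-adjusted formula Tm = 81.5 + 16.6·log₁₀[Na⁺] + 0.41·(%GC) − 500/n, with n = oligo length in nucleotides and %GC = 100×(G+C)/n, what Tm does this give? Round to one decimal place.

86.5°C

Length n = 31. Counting bases: A=7, G=7, T=8, C=9
G+C = 16, so %GC = 16/31 × 100 = 51.613%
Salt term: 16.6 × (0) = 0
GC term: 0.41 × 51.613 = 21.161; length term: −500/31 = −16.129
Tm = 81.5 + (0) + 21.161 − 16.129 = 86.532 → 86.5°C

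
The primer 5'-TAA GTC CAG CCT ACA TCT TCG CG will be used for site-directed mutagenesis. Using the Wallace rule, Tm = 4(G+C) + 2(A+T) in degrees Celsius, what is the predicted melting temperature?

G=4, C=8, A=5, T=6
So N_AT = 11 and N_GC = 12.
Tm = 2×11 + 4×12 = 70°C

70°C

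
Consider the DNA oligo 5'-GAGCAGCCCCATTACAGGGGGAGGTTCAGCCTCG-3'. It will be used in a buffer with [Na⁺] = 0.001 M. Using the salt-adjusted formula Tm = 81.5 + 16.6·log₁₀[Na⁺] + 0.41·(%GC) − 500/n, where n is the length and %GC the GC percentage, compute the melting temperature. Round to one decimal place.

Length n = 34. Counting bases: T=5, G=12, C=10, A=7
G+C = 22, so %GC = 22/34 × 100 = 64.706%
Salt term: 16.6 × (-3) = -49.8
GC term: 0.41 × 64.706 = 26.529; length term: −500/34 = −14.706
Tm = 81.5 + (-49.8) + 26.529 − 14.706 = 43.523 → 43.5°C

43.5°C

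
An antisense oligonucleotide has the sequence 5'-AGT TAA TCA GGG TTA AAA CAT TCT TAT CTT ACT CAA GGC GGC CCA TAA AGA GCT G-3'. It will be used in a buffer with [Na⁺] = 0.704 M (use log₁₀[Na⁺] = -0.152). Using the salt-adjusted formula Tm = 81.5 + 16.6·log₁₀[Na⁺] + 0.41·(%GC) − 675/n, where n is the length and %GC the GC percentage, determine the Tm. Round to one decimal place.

Length n = 55. G=11, C=11, T=15, A=18
G+C = 22, so %GC = 22/55 × 100 = 40%
Salt term: 16.6 × (-0.152) = -2.523
GC term: 0.41 × 40 = 16.4; length term: −675/55 = −12.273
Tm = 81.5 + (-2.523) + 16.4 − 12.273 = 83.104 → 83.1°C

83.1°C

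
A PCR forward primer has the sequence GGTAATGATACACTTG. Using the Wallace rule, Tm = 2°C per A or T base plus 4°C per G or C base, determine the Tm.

44°C

Base counts: G=4, A=5, T=5, C=2
AT pairs contribute 10, GC pairs contribute 6.
Tm = 4·6 + 2·10 = 24 + 20 = 44°C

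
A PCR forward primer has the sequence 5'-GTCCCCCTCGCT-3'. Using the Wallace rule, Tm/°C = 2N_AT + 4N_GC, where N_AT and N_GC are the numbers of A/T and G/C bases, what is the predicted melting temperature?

42°C

Scanning the sequence gives C=7, G=2, T=3, A=0.
So N_AT = 3 and N_GC = 9.
Tm = 2(3) + 4(9) = 6 + 36 = 42°C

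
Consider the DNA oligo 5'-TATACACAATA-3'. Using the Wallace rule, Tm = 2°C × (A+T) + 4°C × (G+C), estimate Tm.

26°C

Counting bases: T=3, G=0, A=6, C=2
AT pairs contribute 9, GC pairs contribute 2.
Tm = 2×9 + 4×2 = 26°C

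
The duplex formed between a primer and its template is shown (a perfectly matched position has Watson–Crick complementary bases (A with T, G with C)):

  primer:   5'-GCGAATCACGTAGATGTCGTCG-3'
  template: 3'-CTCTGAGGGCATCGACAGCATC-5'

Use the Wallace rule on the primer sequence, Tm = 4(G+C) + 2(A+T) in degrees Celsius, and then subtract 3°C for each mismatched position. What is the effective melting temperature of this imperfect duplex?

53°C

Primer base counts: A=5, T=5, G=7, C=5 → A+T=10, G+C=12
Perfect-match Tm = 2(10) + 4(12) = 20 + 48 = 68°C
Mismatches (positions where the bases are not complementary): 5 (at positions 2, 5, 8, 14, 21)
Effective Tm = 68 − 5×3 = 68 − 15 = 53°C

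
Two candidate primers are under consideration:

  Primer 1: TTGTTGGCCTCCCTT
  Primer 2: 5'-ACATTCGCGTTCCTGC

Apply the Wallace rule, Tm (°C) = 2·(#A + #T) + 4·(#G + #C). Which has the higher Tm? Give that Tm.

Primer 2, 50°C

Primer 1: A+T=7, G+C=8 → Tm = 2(7)+4(8) = 46°C
Primer 2: A+T=7, G+C=9 → Tm = 2(7)+4(9) = 50°C
46°C vs 50°C → primer 2 is higher.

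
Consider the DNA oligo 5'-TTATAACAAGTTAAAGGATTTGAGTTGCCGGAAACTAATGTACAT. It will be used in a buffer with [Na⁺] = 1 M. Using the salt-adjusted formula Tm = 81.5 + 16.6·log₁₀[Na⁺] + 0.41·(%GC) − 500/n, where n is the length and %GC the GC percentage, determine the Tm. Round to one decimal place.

Length n = 45. Counting bases: T=14, C=5, A=17, G=9
G+C = 14, so %GC = 14/45 × 100 = 31.111%
Salt term: 16.6 × (0) = 0
GC term: 0.41 × 31.111 = 12.756; length term: −500/45 = −11.111
Tm = 81.5 + (0) + 12.756 − 11.111 = 83.145 → 83.1°C

83.1°C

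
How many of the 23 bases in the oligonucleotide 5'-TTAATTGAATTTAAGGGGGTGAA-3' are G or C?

7

Scanning the sequence gives A=8, C=0, T=8, G=7.
G+C = 7 + 0 = 7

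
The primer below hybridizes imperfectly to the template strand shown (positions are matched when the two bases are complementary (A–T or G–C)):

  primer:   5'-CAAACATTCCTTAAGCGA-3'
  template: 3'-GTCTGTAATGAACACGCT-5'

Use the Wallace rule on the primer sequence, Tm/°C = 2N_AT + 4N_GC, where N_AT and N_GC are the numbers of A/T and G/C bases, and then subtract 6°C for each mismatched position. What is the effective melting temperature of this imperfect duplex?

26°C

Primer base counts: A=7, T=4, G=2, C=5 → A+T=11, G+C=7
Perfect-match Tm = 2(11) + 4(7) = 22 + 28 = 50°C
Mismatches (positions where the bases are not complementary): 4 (at positions 3, 9, 13, 14)
Effective Tm = 50 − 4×6 = 50 − 24 = 26°C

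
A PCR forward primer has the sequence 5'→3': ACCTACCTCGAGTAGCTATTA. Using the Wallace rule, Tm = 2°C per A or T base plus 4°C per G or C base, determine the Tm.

A=6, G=3, T=6, C=6
A+T = 12, G+C = 9
Tm = 2×12 + 4×9 = 60°C

60°C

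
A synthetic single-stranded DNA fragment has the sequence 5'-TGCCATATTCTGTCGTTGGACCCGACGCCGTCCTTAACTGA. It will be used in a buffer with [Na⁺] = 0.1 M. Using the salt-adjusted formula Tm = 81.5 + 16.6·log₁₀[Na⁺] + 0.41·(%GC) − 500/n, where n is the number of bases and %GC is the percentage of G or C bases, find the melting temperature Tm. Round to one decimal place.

Length n = 41. A=7, G=9, C=13, T=12
G+C = 22, so %GC = 22/41 × 100 = 53.659%
Salt term: 16.6 × (-1) = -16.6
GC term: 0.41 × 53.659 = 22; length term: −500/41 = −12.195
Tm = 81.5 + (-16.6) + 22 − 12.195 = 74.705 → 74.7°C

74.7°C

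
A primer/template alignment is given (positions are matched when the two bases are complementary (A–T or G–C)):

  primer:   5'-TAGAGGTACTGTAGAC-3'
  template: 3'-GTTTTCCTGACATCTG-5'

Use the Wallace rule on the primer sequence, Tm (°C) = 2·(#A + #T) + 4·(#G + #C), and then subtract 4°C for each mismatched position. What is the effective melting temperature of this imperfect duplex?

Primer base counts: A=5, T=4, G=5, C=2 → A+T=9, G+C=7
Perfect-match Tm = 2(9) + 4(7) = 18 + 28 = 46°C
Mismatches (positions where the bases are not complementary): 4 (at positions 1, 3, 5, 7)
Effective Tm = 46 − 4×4 = 46 − 16 = 30°C

30°C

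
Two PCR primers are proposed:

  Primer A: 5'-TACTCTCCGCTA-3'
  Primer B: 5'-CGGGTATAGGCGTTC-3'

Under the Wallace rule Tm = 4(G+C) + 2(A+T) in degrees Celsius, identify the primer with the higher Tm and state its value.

Primer A: A+T=6, G+C=6 → Tm = 2(6)+4(6) = 36°C
Primer B: A+T=6, G+C=9 → Tm = 2(6)+4(9) = 48°C
36°C vs 48°C → primer B is higher.

Primer B, 48°C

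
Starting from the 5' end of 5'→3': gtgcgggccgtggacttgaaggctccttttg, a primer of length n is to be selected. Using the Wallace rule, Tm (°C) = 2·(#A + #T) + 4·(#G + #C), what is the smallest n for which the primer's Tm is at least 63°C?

First 18 bases: GTGCGGGCCGTGGACTTG → Tm = 62°C (< 63°C)
First 19 bases: GTGCGGGCCGTGGACTTGA → Tm = 64°C (≥ 63°C)
Each additional base adds 2°C (A/T) or 4°C (G/C), so Tm is non-decreasing in n; n = 19 is the first length to reach 63°C.

n = 19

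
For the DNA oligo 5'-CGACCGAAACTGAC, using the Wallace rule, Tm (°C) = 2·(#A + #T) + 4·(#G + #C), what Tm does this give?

44°C

Counting bases: A=5, G=3, T=1, C=5
So N_AT = 6 and N_GC = 8.
Tm = 2×6 + 4×8 = 44°C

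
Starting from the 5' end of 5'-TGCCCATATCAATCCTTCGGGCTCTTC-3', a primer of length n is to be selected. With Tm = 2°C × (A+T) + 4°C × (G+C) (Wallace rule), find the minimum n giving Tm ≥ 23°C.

n = 8

First 7 bases: TGCCCAT → Tm = 22°C (< 23°C)
First 8 bases: TGCCCATA → Tm = 24°C (≥ 23°C)
Each additional base adds 2°C (A/T) or 4°C (G/C), so Tm is non-decreasing in n; n = 8 is the first length to reach 23°C.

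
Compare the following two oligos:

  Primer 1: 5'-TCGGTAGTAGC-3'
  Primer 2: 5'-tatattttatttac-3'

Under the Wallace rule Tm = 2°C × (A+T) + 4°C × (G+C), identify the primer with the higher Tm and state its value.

Primer 1, 34°C

Primer 1: A+T=5, G+C=6 → Tm = 2(5)+4(6) = 34°C
Primer 2: A+T=13, G+C=1 → Tm = 2(13)+4(1) = 30°C
34°C vs 30°C → primer 1 is higher.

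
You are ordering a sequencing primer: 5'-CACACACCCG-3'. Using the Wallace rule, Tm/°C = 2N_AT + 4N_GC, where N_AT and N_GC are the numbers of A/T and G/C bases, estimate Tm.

G=1, C=6, A=3, T=0
A+T = 3, G+C = 7
Tm = 2×3 + 4×7 = 34°C

34°C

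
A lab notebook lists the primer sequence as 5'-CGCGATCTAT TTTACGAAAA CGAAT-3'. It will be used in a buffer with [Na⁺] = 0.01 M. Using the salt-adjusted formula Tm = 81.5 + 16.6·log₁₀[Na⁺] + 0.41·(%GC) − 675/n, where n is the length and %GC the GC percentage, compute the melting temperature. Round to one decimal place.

Length n = 25. Scanning the sequence gives A=9, T=7, C=5, G=4.
G+C = 9, so %GC = 9/25 × 100 = 36%
Salt term: 16.6 × (-2) = -33.2
GC term: 0.41 × 36 = 14.76; length term: −675/25 = −27
Tm = 81.5 + (-33.2) + 14.76 − 27 = 36.06 → 36.1°C

36.1°C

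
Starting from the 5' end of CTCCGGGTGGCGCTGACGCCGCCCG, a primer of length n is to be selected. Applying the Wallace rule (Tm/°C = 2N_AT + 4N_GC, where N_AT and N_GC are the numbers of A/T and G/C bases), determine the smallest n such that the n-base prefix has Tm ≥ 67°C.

n = 19

First 18 bases: CTCCGGGTGGCGCTGACG → Tm = 64°C (< 67°C)
First 19 bases: CTCCGGGTGGCGCTGACGC → Tm = 68°C (≥ 67°C)
Since every base adds ≥2°C, Tm only increases with n, so the threshold is first crossed at n = 19.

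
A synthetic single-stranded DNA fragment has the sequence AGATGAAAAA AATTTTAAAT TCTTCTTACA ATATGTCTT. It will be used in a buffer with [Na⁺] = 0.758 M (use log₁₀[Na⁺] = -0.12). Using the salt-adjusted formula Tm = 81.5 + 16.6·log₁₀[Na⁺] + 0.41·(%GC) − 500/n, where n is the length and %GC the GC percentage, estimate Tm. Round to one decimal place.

Length n = 39. Counting bases: G=3, C=4, T=16, A=16
G+C = 7, so %GC = 7/39 × 100 = 17.949%
Salt term: 16.6 × (-0.12) = -1.992
GC term: 0.41 × 17.949 = 7.359; length term: −500/39 = −12.821
Tm = 81.5 + (-1.992) + 7.359 − 12.821 = 74.046 → 74.0°C

74.0°C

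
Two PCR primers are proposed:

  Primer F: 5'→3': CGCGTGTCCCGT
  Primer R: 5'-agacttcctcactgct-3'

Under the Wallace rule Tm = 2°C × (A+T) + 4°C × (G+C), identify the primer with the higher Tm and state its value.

Primer F: A+T=3, G+C=9 → Tm = 2(3)+4(9) = 42°C
Primer R: A+T=8, G+C=8 → Tm = 2(8)+4(8) = 48°C
42°C vs 48°C → primer R is higher.

Primer R, 48°C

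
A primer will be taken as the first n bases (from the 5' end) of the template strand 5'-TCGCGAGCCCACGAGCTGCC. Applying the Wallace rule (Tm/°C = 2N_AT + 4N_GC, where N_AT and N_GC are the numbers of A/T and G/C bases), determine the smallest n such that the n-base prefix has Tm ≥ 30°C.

First 8 bases: TCGCGAGC → Tm = 28°C (< 30°C)
First 9 bases: TCGCGAGCC → Tm = 32°C (≥ 30°C)
Each additional base adds 2°C (A/T) or 4°C (G/C), so Tm is non-decreasing in n; n = 9 is the first length to reach 30°C.

n = 9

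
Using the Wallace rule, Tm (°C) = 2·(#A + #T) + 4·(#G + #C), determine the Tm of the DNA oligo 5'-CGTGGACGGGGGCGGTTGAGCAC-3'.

Base counts: C=5, T=3, A=3, G=12
So N_AT = 6 and N_GC = 17.
Tm = 4·17 + 2·6 = 68 + 12 = 80°C

80°C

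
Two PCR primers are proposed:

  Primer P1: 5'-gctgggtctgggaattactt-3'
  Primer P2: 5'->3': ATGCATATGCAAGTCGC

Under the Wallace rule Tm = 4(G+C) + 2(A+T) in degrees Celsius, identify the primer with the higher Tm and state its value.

Primer P1, 60°C

Primer P1: A+T=10, G+C=10 → Tm = 2(10)+4(10) = 60°C
Primer P2: A+T=9, G+C=8 → Tm = 2(9)+4(8) = 50°C
60°C vs 50°C → primer P1 is higher.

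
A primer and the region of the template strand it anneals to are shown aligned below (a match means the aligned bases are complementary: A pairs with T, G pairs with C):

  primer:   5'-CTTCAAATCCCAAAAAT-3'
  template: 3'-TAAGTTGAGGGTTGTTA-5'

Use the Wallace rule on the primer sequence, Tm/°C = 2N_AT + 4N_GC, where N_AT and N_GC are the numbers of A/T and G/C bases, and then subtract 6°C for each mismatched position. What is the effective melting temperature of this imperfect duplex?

26°C

Primer base counts: A=8, T=4, G=0, C=5 → A+T=12, G+C=5
Perfect-match Tm = 2(12) + 4(5) = 24 + 20 = 44°C
Mismatches (positions where the bases are not complementary): 3 (at positions 1, 7, 14)
Effective Tm = 44 − 3×6 = 44 − 18 = 26°C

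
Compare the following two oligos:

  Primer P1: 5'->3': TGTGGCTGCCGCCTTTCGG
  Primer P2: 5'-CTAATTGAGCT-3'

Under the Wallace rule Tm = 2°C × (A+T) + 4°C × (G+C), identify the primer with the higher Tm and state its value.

Primer P1, 64°C

Primer P1: A+T=6, G+C=13 → Tm = 2(6)+4(13) = 64°C
Primer P2: A+T=7, G+C=4 → Tm = 2(7)+4(4) = 30°C
64°C vs 30°C → primer P1 is higher.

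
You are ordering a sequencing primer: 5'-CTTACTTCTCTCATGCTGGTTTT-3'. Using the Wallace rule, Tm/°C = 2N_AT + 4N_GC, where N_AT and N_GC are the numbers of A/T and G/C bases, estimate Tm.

64°C

Base counts: A=2, C=6, G=3, T=12
So N_AT = 14 and N_GC = 9.
Tm = 4·9 + 2·14 = 36 + 28 = 64°C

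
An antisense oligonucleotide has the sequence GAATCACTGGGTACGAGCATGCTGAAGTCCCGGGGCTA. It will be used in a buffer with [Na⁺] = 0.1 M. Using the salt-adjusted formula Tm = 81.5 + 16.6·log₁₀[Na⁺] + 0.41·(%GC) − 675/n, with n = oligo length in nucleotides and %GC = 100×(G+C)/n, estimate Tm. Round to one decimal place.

70.9°C

Length n = 38. Counting bases: T=7, A=9, G=13, C=9
G+C = 22, so %GC = 22/38 × 100 = 57.895%
Salt term: 16.6 × (-1) = -16.6
GC term: 0.41 × 57.895 = 23.737; length term: −675/38 = −17.763
Tm = 81.5 + (-16.6) + 23.737 − 17.763 = 70.874 → 70.9°C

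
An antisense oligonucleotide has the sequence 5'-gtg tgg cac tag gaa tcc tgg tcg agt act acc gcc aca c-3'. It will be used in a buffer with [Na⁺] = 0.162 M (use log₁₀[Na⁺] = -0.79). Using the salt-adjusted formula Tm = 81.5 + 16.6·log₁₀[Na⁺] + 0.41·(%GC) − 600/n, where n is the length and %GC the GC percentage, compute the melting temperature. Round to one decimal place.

Length n = 40. T=8, C=12, A=9, G=11
G+C = 23, so %GC = 23/40 × 100 = 57.5%
Salt term: 16.6 × (-0.79) = -13.114
GC term: 0.41 × 57.5 = 23.575; length term: −600/40 = −15
Tm = 81.5 + (-13.114) + 23.575 − 15 = 76.961 → 77.0°C

77.0°C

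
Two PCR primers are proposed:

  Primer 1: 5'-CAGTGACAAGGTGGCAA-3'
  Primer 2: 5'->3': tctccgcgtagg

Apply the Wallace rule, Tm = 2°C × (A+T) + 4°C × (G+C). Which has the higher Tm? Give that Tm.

Primer 1, 52°C

Primer 1: A+T=8, G+C=9 → Tm = 2(8)+4(9) = 52°C
Primer 2: A+T=4, G+C=8 → Tm = 2(4)+4(8) = 40°C
52°C vs 40°C → primer 1 is higher.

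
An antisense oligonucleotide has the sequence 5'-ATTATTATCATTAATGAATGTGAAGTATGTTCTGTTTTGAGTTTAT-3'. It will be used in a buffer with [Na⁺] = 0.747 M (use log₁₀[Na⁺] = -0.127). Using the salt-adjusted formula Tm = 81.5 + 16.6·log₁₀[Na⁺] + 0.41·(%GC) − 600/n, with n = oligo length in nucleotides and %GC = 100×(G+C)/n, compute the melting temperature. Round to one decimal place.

75.3°C

Length n = 46. Base counts: A=13, T=23, G=8, C=2
G+C = 10, so %GC = 10/46 × 100 = 21.739%
Salt term: 16.6 × (-0.127) = -2.108
GC term: 0.41 × 21.739 = 8.913; length term: −600/46 = −13.043
Tm = 81.5 + (-2.108) + 8.913 − 13.043 = 75.262 → 75.3°C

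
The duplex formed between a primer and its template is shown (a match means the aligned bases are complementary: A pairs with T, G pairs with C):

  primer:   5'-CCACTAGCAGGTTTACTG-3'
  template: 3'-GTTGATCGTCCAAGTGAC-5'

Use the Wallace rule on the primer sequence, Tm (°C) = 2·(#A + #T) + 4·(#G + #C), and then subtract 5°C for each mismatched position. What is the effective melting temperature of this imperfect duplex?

44°C

Primer base counts: A=4, T=5, G=4, C=5 → A+T=9, G+C=9
Perfect-match Tm = 2(9) + 4(9) = 18 + 36 = 54°C
Mismatches (positions where the bases are not complementary): 2 (at positions 2, 14)
Effective Tm = 54 − 2×5 = 54 − 10 = 44°C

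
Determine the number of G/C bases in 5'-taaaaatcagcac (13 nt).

4

Scanning the sequence gives A=7, C=3, T=2, G=1.
Total G or C: 1 + 3 = 4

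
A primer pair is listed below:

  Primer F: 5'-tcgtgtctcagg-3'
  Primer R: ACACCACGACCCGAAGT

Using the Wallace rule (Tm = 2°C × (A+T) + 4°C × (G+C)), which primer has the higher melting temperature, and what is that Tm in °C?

Primer R, 54°C

Primer F: A+T=5, G+C=7 → Tm = 2(5)+4(7) = 38°C
Primer R: A+T=7, G+C=10 → Tm = 2(7)+4(10) = 54°C
38°C vs 54°C → primer R is higher.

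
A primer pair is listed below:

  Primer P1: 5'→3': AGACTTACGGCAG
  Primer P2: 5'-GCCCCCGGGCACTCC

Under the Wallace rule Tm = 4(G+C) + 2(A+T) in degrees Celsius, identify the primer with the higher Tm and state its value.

Primer P1: A+T=6, G+C=7 → Tm = 2(6)+4(7) = 40°C
Primer P2: A+T=2, G+C=13 → Tm = 2(2)+4(13) = 56°C
40°C vs 56°C → primer P2 is higher.

Primer P2, 56°C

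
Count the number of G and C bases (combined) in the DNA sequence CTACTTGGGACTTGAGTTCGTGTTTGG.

13

T=11, A=3, G=9, C=4
G+C = 9 + 4 = 13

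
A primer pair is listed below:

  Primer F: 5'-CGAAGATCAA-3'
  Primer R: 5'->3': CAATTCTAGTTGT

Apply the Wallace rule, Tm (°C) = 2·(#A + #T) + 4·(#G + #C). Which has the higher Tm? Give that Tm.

Primer R, 34°C

Primer F: A+T=6, G+C=4 → Tm = 2(6)+4(4) = 28°C
Primer R: A+T=9, G+C=4 → Tm = 2(9)+4(4) = 34°C
28°C vs 34°C → primer R is higher.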